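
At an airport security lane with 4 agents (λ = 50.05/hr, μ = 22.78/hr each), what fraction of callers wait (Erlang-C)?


a = λ/μ = 2.1971; ρ = a/4 = 0.5493
P₀ = 0.104904 (from M/M/c formula)
C(c,a) = [a^c/(c!(1−ρ))]·P₀ = [23.30244/(24·0.4507)]·0.104904
= 2.15417·0.104904 = 0.225980

Final: 0.225980


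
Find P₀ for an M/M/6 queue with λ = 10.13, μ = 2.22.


a = λ/μ = 10.13/2.22 = 4.5631; ρ = a/c = 0.7605
Σ_{k=0}^{5} a^k/k! (terms k=0..5) = 1.00000 + 4.56306 + 10.41077 + 15.83500 + 18.06403 + 16.48546 = 66.35833
Tail: a^6/(6!(1−ρ)) = 9026.90403/(720·0.2395) = 52.35038
P₀ = 1/(66.35833 + 52.35038) = 1/118.70871 = 0.008424

Final: 0.008424


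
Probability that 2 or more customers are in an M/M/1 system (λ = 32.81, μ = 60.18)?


ρ = 32.81/60.18 = 0.5452
P(N ≥ n) = ρ^n = 0.5452^2 = 0.297241

Final: 0.297241


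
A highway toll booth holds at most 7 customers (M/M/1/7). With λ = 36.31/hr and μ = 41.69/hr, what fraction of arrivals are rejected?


ρ = λ/μ = 36.31/41.69 = 0.8710
P_K = (1−ρ)ρ^K/(1−ρ^(K+1)) = (0.1290·0.380155)/(1 − 0.331097)
= 0.049058/0.668903 = 0.073341

Final: 0.073341


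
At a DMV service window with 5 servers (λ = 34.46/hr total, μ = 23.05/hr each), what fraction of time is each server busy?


ρ = λ/(cμ) = 34.46/(5·23.05) = 34.46/115.25 = 0.2990

Final: 0.2990


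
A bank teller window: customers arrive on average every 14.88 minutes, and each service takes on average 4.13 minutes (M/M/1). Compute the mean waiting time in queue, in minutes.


λ = 60/14.88 = 4.0323 /hr
μ = 60/4.13 = 14.5278 /hr
ρ = λ/μ = 4.0323/14.5278 = 0.2776
Wq = ρ/(μ−λ) = 0.2776/(14.5278−4.0323) = 0.02644 hr
In minutes: 0.02644·60 = 1.587 min

Final: 1.587 min


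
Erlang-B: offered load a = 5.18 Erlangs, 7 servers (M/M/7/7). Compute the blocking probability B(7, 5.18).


B(c,a) = (a^c/c!) / Σ_{k=0}^{c} a^k/k!
a^7/7! = 19.855361
Σ terms (k=0..7): 1.00000 + 5.18000 + 13.41620 + 23.16531 + 29.99907 + 31.07904 + 26.83157 + 19.85536 = 150.526542
B = 19.855361/150.526542 = 0.131906

Final: 0.131906


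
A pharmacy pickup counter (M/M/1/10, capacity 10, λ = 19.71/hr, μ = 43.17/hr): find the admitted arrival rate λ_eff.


ρ = 0.4566; P_K = (1−ρ)ρ^10/(1−ρ^11) = 0.0002139
λ_eff = λ(1 − P_K) = 19.71·(1 − 0.0002139) = 19.71·0.999786 = 19.7058 /hr

Final: 19.7058 /hr


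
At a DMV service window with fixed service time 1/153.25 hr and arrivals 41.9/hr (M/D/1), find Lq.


ρ = 41.9/153.25 = 0.2734
M/D/1: Lq = ρ²/(2(1−ρ)) = 0.07475/(2·0.7266) = 0.05144

Final: 0.05144


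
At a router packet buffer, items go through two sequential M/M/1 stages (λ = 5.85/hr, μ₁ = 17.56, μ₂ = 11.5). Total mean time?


Each node sees arrival rate λ = 5.85/hr (tandem ⇒ throughput preserved).
W₁ = 1/(μ₁−λ) = 1/(17.56−5.85) = 0.08540 hr
W₂ = 1/(μ₂−λ) = 1/(11.5−5.85) = 0.17699 hr
W_total = W₁ + W₂ = 0.08540 + 0.17699 = 0.26239 hr

Final: 0.26239 hr


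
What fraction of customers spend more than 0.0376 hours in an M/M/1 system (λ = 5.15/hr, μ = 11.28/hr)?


W ~ Exponential(μ−λ) for M/M/1.
μ − λ = 11.28 − 5.15 = 6.1300
P(W > t) = e^{−(μ−λ)t} = e^{−0.2305} = 0.794146

Final: 0.794146


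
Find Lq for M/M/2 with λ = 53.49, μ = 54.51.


a = λ/μ = 0.9813; ρ = a/2 = 0.4906
P₀ = 0.341702
Lq = P₀·a^c·ρ / (c!·(1−ρ)²) = 0.341702·0.96293·0.4906/(2·0.25944)
= 0.31112

Final: 0.31112


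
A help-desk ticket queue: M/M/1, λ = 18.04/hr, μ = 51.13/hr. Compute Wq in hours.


ρ = 18.04/51.13 = 0.3528
Wq = ρ/(μ−λ) = 0.3528/(51.13 − 18.04) = 0.3528/33.09 = 0.01066 hr

Final: 0.01066 hr


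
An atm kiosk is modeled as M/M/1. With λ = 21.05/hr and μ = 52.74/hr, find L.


ρ = λ/μ = 21.05/52.74 = 0.3991
L = ρ/(1−ρ) = 0.3991/(1 − 0.3991) = 0.3991/0.6009 = 0.6642

Final: 0.6642


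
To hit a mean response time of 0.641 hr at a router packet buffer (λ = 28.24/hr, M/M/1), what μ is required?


W = 1/(μ−λ) ⇒ μ − λ = 1/W = 1/0.641 = 1.5601
μ = λ + 1/W = 28.24 + 1.5601 = 29.8001 per hr

Final: 29.8001 /hr


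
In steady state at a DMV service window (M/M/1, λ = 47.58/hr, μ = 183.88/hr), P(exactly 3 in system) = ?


ρ = 47.58/183.88 = 0.2588
P_n = (1−ρ)·ρ^n = (1 − 0.2588)·0.2588^3 = 0.7412·0.017325 = 0.012842

Final: 0.012842


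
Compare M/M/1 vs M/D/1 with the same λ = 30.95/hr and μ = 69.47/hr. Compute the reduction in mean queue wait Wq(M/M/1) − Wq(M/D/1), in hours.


ρ = 30.95/69.47 = 0.4455
Wq(M/M/1) = ρ/(μ−λ) = 0.4455/38.52 = 0.01157 hr
Wq(M/D/1) = ρ/(2(μ−λ)) = 0.005783 hr
Savings = 0.01157 − 0.005783 = 0.005783 hr

Final: 0.005783 hr


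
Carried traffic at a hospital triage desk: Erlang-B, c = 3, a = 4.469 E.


B(3,4.469) = 0.490452 (Erlang-B)
Carried load = a(1 − B) = 4.469·(1 − 0.490452) = 4.469·0.509548 = 2.2772 E

Final: 2.2772 Erlangs


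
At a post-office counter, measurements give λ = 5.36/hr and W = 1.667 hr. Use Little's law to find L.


L = λW = 5.36·1.667 = 8.9351

Final: 8.9351


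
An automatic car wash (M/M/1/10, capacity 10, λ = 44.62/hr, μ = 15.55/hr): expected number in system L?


ρ = 44.62/15.55 = 2.8695
L = ρ[1 − (K+1)ρ^K + Kρ^(K+1)] / [(1−ρ)(1−ρ^(K+1))]
Numerator: 2.8695·(1 − 11·37843.537472 + 10·108590.266367) = 1921457.003919
Denominator: (-1.8695)·(-108589.266367) = 203002.570630
L = 1921457.003919/203002.570630 = 9.4652

Final: 9.4652


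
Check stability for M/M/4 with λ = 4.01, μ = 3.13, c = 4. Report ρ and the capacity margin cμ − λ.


Total capacity cμ = 4·3.13 = 12.52/hr
ρ = λ/(cμ) = 4.01/12.52 = 0.3203
Stable ⇔ ρ < 1: YES
Spare capacity = cμ − λ = 12.52 − 4.01 = 8.51/hr

Final: ρ = 0.3203; stable; margin = 8.51/hr


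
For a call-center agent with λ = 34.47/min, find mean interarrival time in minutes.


Mean interarrival time = 1/λ = 1/34.47 minute = 0.02901 minute
In minutes: 0.02901 × 1 = 0.02901 min

Final: 0.02901 min


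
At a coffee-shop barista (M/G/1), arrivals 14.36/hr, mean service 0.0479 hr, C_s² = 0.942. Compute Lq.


ρ = λ·E[S] = 14.36·0.0479 = 0.6878
Lq = ρ²(1+C_s²)/(2(1−ρ)) = 0.4731·(1+0.942)/(2·0.3122)
= 0.4731·1.9420/0.6243 = 1.47173

Final: 1.47173


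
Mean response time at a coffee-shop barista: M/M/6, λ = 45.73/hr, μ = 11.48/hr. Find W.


a = 3.9834; ρ = 0.6639; P₀ = 0.017003
Lq = P₀·a^c·ρ/(c!(1−ρ)²) = 0.55456
Wq = Lq/λ = 0.55456/45.73 = 0.01213 hr
W = Wq + 1/μ = 0.01213 + 0.08711 = 0.09923 hr

Final: 0.09923 hr


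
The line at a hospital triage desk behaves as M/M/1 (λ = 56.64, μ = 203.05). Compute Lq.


ρ = 56.64/203.05 = 0.2789
Lq = ρ²/(1−ρ) = 0.07781/0.7211 = 0.1079

Final: 0.1079


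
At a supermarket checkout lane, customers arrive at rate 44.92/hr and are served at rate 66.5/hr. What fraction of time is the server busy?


ρ = λ/μ = 44.92/66.5 = 0.6755

Final: 0.6755


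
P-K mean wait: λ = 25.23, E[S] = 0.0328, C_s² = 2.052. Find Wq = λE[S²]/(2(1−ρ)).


ρ = λ·E[S] = 25.23·0.0328 = 0.8275
E[S²] = E[S]²(1+C_s²) = 0.0328²·(1+2.052) = 0.003283
Wq = λ·E[S²]/(2(1−ρ)) = 25.23·0.003283/(2·0.1725) = 0.24018 hr

Final: 0.24018 hr


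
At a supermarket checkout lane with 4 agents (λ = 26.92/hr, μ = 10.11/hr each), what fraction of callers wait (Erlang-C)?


a = λ/μ = 2.6627; ρ = a/4 = 0.6657
P₀ = 0.060172 (from M/M/c formula)
C(c,a) = [a^c/(c!(1−ρ))]·P₀ = [50.26846/(24·0.3343)]·0.060172
= 6.26497·0.060172 = 0.376973

Final: 0.376973


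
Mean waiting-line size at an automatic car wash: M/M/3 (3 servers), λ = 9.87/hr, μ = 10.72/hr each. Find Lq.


a = λ/μ = 0.9207; ρ = a/3 = 0.3069
P₀ = 0.394907
Lq = P₀·a^c·ρ / (c!·(1−ρ)²) = 0.394907·0.78049·0.3069/(6·0.48038)
= 0.03282

Final: 0.03282


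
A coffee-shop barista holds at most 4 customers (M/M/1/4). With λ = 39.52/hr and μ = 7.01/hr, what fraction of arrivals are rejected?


ρ = λ/μ = 39.52/7.01 = 5.6377
P_K = (1−ρ)ρ^K/(1−ρ^(K+1)) = (-4.6377·1010.172803)/(1 − 5695.011295)
= -4684.838492/-5694.011295 = 0.822766

Final: 0.822766


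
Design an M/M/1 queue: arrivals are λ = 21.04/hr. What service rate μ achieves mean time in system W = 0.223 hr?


W = 1/(μ−λ) ⇒ μ − λ = 1/W = 1/0.223 = 4.4843
μ = λ + 1/W = 21.04 + 4.4843 = 25.5243 per hr

Final: 25.5243 /hr


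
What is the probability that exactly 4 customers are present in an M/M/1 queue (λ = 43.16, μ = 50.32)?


ρ = 43.16/50.32 = 0.8577
P_n = (1−ρ)·ρ^n = (1 − 0.8577)·0.8577^4 = 0.1423·0.541207 = 0.077008

Final: 0.077008


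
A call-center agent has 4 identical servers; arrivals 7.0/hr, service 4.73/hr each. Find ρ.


ρ = λ/(cμ) = 7.0/(4·4.73) = 7.0/18.92 = 0.3700

Final: 0.3700


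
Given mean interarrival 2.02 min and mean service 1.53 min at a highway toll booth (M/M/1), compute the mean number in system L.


λ = 60/2.02 = 29.7030 /hr
μ = 60/1.53 = 39.2157 /hr
ρ = λ/μ = 29.7030/39.2157 = 0.7574
L = ρ/(1−ρ) = 0.7574/0.2426 = 3.1224

Final: 3.1224


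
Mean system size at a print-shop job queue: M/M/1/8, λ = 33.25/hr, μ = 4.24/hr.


ρ = 33.25/4.24 = 7.8420
L = ρ[1 − (K+1)ρ^K + Kρ^(K+1)] / [(1−ρ)(1−ρ^(K+1))]
Numerator: 7.8420·(1 − 9·14302315.180558 + 8·112158485.790935) = 6026931470.720922
Denominator: (-6.8420)·(-112158484.790935) = 767386236.741753
L = 6026931470.720922/767386236.741753 = 7.8538

Final: 7.8538


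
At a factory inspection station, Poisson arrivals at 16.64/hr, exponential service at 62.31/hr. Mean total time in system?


W = 1/(μ−λ) = 1/(62.31 − 16.64) = 1/45.67 = 0.02190 hr

Final: 0.02190 hr


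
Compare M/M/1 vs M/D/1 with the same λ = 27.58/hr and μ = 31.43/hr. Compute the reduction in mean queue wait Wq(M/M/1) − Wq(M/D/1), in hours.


ρ = 27.58/31.43 = 0.8775
Wq(M/M/1) = ρ/(μ−λ) = 0.8775/3.85 = 0.22792 hr
Wq(M/D/1) = ρ/(2(μ−λ)) = 0.11396 hr
Savings = 0.22792 − 0.11396 = 0.11396 hr

Final: 0.11396 hr


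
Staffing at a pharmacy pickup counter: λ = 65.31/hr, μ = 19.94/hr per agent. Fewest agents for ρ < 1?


Stability requires cμ > λ ⇔ c > λ/μ.
λ/μ = 65.31/19.94 = 3.2753
Minimum integer c = ⌊3.2753⌋ + 1 = 4
Check: 4·19.94 = 79.76 > 65.31, while 3·19.94 = 59.82 ≤ 65.31

Final: 4 servers


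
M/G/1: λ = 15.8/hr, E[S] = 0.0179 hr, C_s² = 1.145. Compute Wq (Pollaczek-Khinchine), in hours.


ρ = λ·E[S] = 15.8·0.0179 = 0.2828
E[S²] = E[S]²(1+C_s²) = 0.0179²·(1+1.145) = 0.0006873
Wq = λ·E[S²]/(2(1−ρ)) = 15.8·0.0006873/(2·0.7172) = 0.007571 hr

Final: 0.007571 hr


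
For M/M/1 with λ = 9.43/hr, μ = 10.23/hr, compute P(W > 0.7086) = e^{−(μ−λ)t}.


W ~ Exponential(μ−λ) for M/M/1.
μ − λ = 10.23 − 9.43 = 0.8000
P(W > t) = e^{−(μ−λ)t} = e^{−0.5669} = 0.567293

Final: 0.567293


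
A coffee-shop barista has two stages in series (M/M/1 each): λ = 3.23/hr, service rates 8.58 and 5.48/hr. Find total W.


Each node sees arrival rate λ = 3.23/hr (tandem ⇒ throughput preserved).
W₁ = 1/(μ₁−λ) = 1/(8.58−3.23) = 0.18692 hr
W₂ = 1/(μ₂−λ) = 1/(5.48−3.23) = 0.44444 hr
W_total = W₁ + W₂ = 0.18692 + 0.44444 = 0.63136 hr

Final: 0.63136 hr


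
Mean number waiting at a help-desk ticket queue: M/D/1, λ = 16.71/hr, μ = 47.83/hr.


ρ = 16.71/47.83 = 0.3494
M/D/1: Lq = ρ²/(2(1−ρ)) = 0.1221/(2·0.6506) = 0.09380

Final: 0.09380


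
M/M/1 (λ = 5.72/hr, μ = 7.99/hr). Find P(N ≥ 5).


ρ = 5.72/7.99 = 0.7159
P(N ≥ n) = ρ^n = 0.7159^5 = 0.188038

Final: 0.188038


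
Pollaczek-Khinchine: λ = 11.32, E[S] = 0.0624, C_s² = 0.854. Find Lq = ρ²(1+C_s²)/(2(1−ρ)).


ρ = λ·E[S] = 11.32·0.0624 = 0.7064
Lq = ρ²(1+C_s²)/(2(1−ρ)) = 0.4990·(1+0.854)/(2·0.2936)
= 0.4990·1.8540/0.5873 = 1.57521

Final: 1.57521


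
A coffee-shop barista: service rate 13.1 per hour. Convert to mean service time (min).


Mean service time = 1/μ = 1/13.1 hour = 0.07634 hour
In minutes: 0.07634 × 60 = 4.5802 min

Final: 4.5802 min


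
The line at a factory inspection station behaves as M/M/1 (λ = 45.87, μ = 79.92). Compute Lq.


ρ = 45.87/79.92 = 0.5739
Lq = ρ²/(1−ρ) = 0.3294/0.4261 = 0.7732

Final: 0.7732


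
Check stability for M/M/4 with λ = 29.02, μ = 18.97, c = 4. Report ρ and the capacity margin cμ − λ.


Total capacity cμ = 4·18.97 = 75.88/hr
ρ = λ/(cμ) = 29.02/75.88 = 0.3824
Stable ⇔ ρ < 1: YES
Spare capacity = cμ − λ = 75.88 − 29.02 = 46.86/hr

Final: ρ = 0.3824; stable; margin = 46.86/hr


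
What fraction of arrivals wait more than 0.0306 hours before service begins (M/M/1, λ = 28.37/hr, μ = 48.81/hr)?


ρ = 28.37/48.81 = 0.5812
P(Wq > t) = ρ·e^{−(μ−λ)t} = 0.5812·e^{−0.6255}
= 0.5812·0.535013 = 0.310967

Final: 0.310967


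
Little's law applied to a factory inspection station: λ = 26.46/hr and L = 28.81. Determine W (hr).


W = L/λ = 28.81/26.46 = 1.0888 hr

Final: 1.0888 hr


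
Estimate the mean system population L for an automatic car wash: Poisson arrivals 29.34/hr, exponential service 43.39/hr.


ρ = λ/μ = 29.34/43.39 = 0.6762
L = ρ/(1−ρ) = 0.6762/(1 − 0.6762) = 0.6762/0.3238 = 2.0883

Final: 2.0883


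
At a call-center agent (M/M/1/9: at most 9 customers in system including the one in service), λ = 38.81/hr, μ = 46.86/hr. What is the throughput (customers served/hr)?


ρ = 0.8282; P_K = (1−ρ)ρ^9/(1−ρ^10) = 0.037136
λ_eff = λ(1 − P_K) = 38.81·(1 − 0.037136) = 38.81·0.962864 = 37.3688 /hr

Final: 37.3688 /hr


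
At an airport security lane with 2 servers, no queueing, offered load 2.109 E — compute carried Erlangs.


B(2,2.109) = 0.417020 (Erlang-B)
Carried load = a(1 − B) = 2.109·(1 − 0.417020) = 2.109·0.582980 = 1.2295 E

Final: 1.2295 Erlangs


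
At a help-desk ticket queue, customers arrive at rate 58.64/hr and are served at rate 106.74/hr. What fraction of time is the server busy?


ρ = λ/μ = 58.64/106.74 = 0.5494

Final: 0.5494


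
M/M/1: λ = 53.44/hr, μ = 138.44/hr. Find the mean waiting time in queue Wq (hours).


ρ = 53.44/138.44 = 0.3860
Wq = ρ/(μ−λ) = 0.3860/(138.44 − 53.44) = 0.3860/85.00 = 0.004541 hr

Final: 0.004541 hr


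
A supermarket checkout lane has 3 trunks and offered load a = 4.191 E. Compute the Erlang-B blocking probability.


B(c,a) = (a^c/c!) / Σ_{k=0}^{c} a^k/k!
a^3/3! = 12.268790
Σ terms (k=0..3): 1.00000 + 4.19100 + 8.78224 + 12.26879 = 26.242030
B = 12.268790/26.242030 = 0.467524

Final: 0.467524


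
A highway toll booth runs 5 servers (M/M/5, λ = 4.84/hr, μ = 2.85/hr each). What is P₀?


a = λ/μ = 4.84/2.85 = 1.6982; ρ = a/c = 0.3396
Σ_{k=0}^{4} a^k/k! (terms k=0..4) = 1.00000 + 1.69825 + 1.44202 + 0.81630 + 0.34657 = 5.30314
Tail: a^5/(5!(1−ρ)) = 14.12546/(120·0.6604) = 0.17826
P₀ = 1/(5.30314 + 0.17826) = 1/5.48139 = 0.182435

Final: 0.182435


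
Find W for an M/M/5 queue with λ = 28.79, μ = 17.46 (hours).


a = 1.6489; ρ = 0.3298; P₀ = 0.191749
Lq = P₀·a^c·ρ/(c!(1−ρ)²) = 0.01430
Wq = Lq/λ = 0.01430/28.79 = 0.0004967 hr
W = Wq + 1/μ = 0.0004967 + 0.05727 = 0.05777 hr

Final: 0.05777 hr


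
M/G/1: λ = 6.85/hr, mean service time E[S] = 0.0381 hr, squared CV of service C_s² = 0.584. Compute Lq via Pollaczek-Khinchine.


ρ = λ·E[S] = 6.85·0.0381 = 0.2610
Lq = ρ²(1+C_s²)/(2(1−ρ)) = 0.06811·(1+0.584)/(2·0.7390)
= 0.06811·1.5840/1.4780 = 0.07300

Final: 0.07300


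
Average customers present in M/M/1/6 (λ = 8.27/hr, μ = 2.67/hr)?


ρ = 8.27/2.67 = 3.0974
L = ρ[1 − (K+1)ρ^K + Kρ^(K+1)] / [(1−ρ)(1−ρ^(K+1))]
Numerator: 3.0974·(1 − 7·883.009730 + 6·2735.015156) = 31686.250478
Denominator: (-2.0974)·(-2734.015156) = 5734.263998
L = 31686.250478/5734.263998 = 5.5258

Final: 5.5258


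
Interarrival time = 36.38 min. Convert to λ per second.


λ = 1/(interarrival time) in consistent units.
1 second = 0.0166667 min, so λ = 0.0166667/36.38 = 0.0004581 per second

Final: 0.0004581 /sec


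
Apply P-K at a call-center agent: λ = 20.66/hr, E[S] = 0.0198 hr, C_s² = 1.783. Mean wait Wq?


ρ = λ·E[S] = 20.66·0.0198 = 0.4091
E[S²] = E[S]²(1+C_s²) = 0.0198²·(1+1.783) = 0.001091
Wq = λ·E[S²]/(2(1−ρ)) = 20.66·0.001091/(2·0.5909) = 0.01907 hr

Final: 0.01907 hr


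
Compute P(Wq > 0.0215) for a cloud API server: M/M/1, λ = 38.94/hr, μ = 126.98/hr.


ρ = 38.94/126.98 = 0.3067
P(Wq > t) = ρ·e^{−(μ−λ)t} = 0.3067·e^{−1.8929}
= 0.3067·0.150640 = 0.046196

Final: 0.046196


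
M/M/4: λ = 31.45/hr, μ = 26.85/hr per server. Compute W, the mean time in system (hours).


a = 1.1713; ρ = 0.2928; P₀ = 0.309017
Lq = P₀·a^c·ρ/(c!(1−ρ)²) = 0.01419
Wq = Lq/λ = 0.01419/31.45 = 0.0004513 hr
W = Wq + 1/μ = 0.0004513 + 0.03724 = 0.03770 hr

Final: 0.03770 hr


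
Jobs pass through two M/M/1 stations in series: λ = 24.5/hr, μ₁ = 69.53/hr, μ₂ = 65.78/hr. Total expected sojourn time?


Each node sees arrival rate λ = 24.5/hr (tandem ⇒ throughput preserved).
W₁ = 1/(μ₁−λ) = 1/(69.53−24.5) = 0.02221 hr
W₂ = 1/(μ₂−λ) = 1/(65.78−24.5) = 0.02422 hr
W_total = W₁ + W₂ = 0.02221 + 0.02422 = 0.04643 hr

Final: 0.04643 hr


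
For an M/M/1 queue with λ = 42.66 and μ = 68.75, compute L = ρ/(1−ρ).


ρ = λ/μ = 42.66/68.75 = 0.6205
L = ρ/(1−ρ) = 0.6205/(1 − 0.6205) = 0.6205/0.3795 = 1.6351

Final: 1.6351


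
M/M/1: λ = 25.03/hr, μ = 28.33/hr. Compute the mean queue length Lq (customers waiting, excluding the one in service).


ρ = 25.03/28.33 = 0.8835
Lq = ρ²/(1−ρ) = 0.7806/0.1165 = 6.7013

Final: 6.7013


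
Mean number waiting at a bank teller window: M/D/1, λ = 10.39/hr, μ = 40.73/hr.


ρ = 10.39/40.73 = 0.2551
M/D/1: Lq = ρ²/(2(1−ρ)) = 0.06507/(2·0.7449) = 0.04368

Final: 0.04368


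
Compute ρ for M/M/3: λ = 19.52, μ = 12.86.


ρ = λ/(cμ) = 19.52/(3·12.86) = 19.52/38.58 = 0.5060

Final: 0.5060


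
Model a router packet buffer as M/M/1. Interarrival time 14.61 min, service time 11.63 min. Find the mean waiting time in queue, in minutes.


λ = 60/14.61 = 4.1068 /hr
μ = 60/11.63 = 5.1591 /hr
ρ = λ/μ = 4.1068/5.1591 = 0.7960
Wq = ρ/(μ−λ) = 0.7960/(5.1591−4.1068) = 0.75647 hr
In minutes: 0.75647·60 = 45.388 min

Final: 45.388 min


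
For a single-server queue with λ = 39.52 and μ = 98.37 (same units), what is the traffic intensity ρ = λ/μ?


ρ = λ/μ = 39.52/98.37 = 0.4017

Final: 0.4017


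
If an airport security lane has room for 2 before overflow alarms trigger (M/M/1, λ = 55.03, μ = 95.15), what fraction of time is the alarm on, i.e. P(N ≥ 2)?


ρ = 55.03/95.15 = 0.5783
P(N ≥ n) = ρ^n = 0.5783^2 = 0.334489

Final: 0.334489


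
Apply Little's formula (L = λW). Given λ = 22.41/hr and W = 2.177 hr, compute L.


L = λW = 22.41·2.177 = 48.7866

Final: 48.7866


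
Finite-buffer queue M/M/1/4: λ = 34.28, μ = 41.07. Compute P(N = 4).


ρ = λ/μ = 34.28/41.07 = 0.8347
P_K = (1−ρ)ρ^K/(1−ρ^(K+1)) = (0.1653·0.485361)/(1 − 0.405117)
= 0.080243/0.594883 = 0.134889

Final: 0.134889


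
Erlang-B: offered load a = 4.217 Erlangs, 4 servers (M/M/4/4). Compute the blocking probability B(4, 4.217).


B(c,a) = (a^c/c!) / Σ_{k=0}^{c} a^k/k!
a^4/4! = 13.176594
Σ terms (k=0..4): 1.00000 + 4.21700 + 8.89154 + 12.49855 + 13.17659 = 39.783686
B = 13.176594/39.783686 = 0.331206

Final: 0.331206


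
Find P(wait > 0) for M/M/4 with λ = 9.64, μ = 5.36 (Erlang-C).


a = λ/μ = 1.7985; ρ = a/4 = 0.4496
P₀ = 0.161878 (from M/M/c formula)
C(c,a) = [a^c/(c!(1−ρ))]·P₀ = [10.46283/(24·0.5504)]·0.161878
= 0.79210·0.161878 = 0.128223

Final: 0.128223


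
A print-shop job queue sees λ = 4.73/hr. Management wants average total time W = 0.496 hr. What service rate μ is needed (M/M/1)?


W = 1/(μ−λ) ⇒ μ − λ = 1/W = 1/0.496 = 2.0161
μ = λ + 1/W = 4.73 + 2.0161 = 6.7461 per hr

Final: 6.7461 /hr


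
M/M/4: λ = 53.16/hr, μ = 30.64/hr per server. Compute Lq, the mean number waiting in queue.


a = λ/μ = 1.7350; ρ = a/4 = 0.4337
P₀ = 0.173092
Lq = P₀·a^c·ρ / (c!·(1−ρ)²) = 0.173092·9.06118·0.4337/(24·0.32064)
= 0.08840

Final: 0.08840


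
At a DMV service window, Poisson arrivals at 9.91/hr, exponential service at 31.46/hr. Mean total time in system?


W = 1/(μ−λ) = 1/(31.46 − 9.91) = 1/21.55 = 0.04640 hr

Final: 0.04640 hr


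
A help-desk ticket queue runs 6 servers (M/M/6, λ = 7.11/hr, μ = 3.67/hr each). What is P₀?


a = λ/μ = 7.11/3.67 = 1.9373; ρ = a/c = 0.3229
Σ_{k=0}^{5} a^k/k! (terms k=0..5) = 1.00000 + 1.93733 + 1.87662 + 1.21188 + 0.58695 + 0.22742 = 6.84021
Tail: a^6/(6!(1−ρ)) = 52.87145/(720·0.6771) = 0.10845
P₀ = 1/(6.84021 + 0.10845) = 1/6.94866 = 0.143913

Final: 0.143913


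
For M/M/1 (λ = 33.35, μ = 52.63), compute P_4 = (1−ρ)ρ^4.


ρ = 33.35/52.63 = 0.6337
P_n = (1−ρ)·ρ^n = (1 − 0.6337)·0.6337^4 = 0.3663·0.161231 = 0.059064

Final: 0.059064


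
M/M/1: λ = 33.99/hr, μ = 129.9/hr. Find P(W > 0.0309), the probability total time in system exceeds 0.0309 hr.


W ~ Exponential(μ−λ) for M/M/1.
μ − λ = 129.9 − 33.99 = 95.9100
P(W > t) = e^{−(μ−λ)t} = e^{−2.9636} = 0.051632

Final: 0.051632


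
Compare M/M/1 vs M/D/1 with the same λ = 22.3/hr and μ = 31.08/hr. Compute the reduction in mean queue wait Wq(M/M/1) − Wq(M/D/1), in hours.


ρ = 22.3/31.08 = 0.7175
Wq(M/M/1) = ρ/(μ−λ) = 0.7175/8.78 = 0.08172 hr
Wq(M/D/1) = ρ/(2(μ−λ)) = 0.04086 hr
Savings = 0.08172 − 0.04086 = 0.04086 hr

Final: 0.04086 hr


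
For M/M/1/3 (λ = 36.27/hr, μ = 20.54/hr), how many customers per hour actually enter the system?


ρ = 1.7658; P_K = (1−ρ)ρ^3/(1−ρ^4) = 0.483411
λ_eff = λ(1 − P_K) = 36.27·(1 − 0.483411) = 36.27·0.516589 = 18.7367 /hr

Final: 18.7367 /hr


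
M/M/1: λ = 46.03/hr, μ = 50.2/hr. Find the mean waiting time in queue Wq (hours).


ρ = 46.03/50.2 = 0.9169
Wq = ρ/(μ−λ) = 0.9169/(50.2 − 46.03) = 0.9169/4.17 = 0.2199 hr

Final: 0.2199 hr


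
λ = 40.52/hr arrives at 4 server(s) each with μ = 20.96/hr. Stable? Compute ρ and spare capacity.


Total capacity cμ = 4·20.96 = 83.84/hr
ρ = λ/(cμ) = 40.52/83.84 = 0.4833
Stable ⇔ ρ < 1: YES
Spare capacity = cμ − λ = 83.84 − 40.52 = 43.32/hr

Final: ρ = 0.4833; stable; margin = 43.32/hr


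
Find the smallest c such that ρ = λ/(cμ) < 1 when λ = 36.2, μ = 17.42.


Stability requires cμ > λ ⇔ c > λ/μ.
λ/μ = 36.2/17.42 = 2.0781
Minimum integer c = ⌊2.0781⌋ + 1 = 3
Check: 3·17.42 = 52.26 > 36.2, while 2·17.42 = 34.84 ≤ 36.2

Final: 3 servers


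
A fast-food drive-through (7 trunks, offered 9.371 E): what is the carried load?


B(7,9.371) = 0.379869 (Erlang-B)
Carried load = a(1 − B) = 9.371·(1 − 0.379869) = 9.371·0.620131 = 5.8112 E

Final: 5.8112 Erlangs


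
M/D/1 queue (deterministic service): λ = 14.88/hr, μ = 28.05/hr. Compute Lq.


ρ = 14.88/28.05 = 0.5305
M/D/1: Lq = ρ²/(2(1−ρ)) = 0.2814/(2·0.4695) = 0.29968

Final: 0.29968


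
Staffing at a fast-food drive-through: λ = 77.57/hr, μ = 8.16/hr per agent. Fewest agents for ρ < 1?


Stability requires cμ > λ ⇔ c > λ/μ.
λ/μ = 77.57/8.16 = 9.5061
Minimum integer c = ⌊9.5061⌋ + 1 = 10
Check: 10·8.16 = 81.60 > 77.57, while 9·8.16 = 73.44 ≤ 77.57

Final: 10 servers


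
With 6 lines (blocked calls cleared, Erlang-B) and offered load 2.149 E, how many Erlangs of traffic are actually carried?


B(6,2.149) = 0.016057 (Erlang-B)
Carried load = a(1 − B) = 2.149·(1 − 0.016057) = 2.149·0.983943 = 2.1145 E

Final: 2.1145 Erlangs


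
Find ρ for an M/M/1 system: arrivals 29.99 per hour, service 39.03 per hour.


ρ = λ/μ = 29.99/39.03 = 0.7684

Final: 0.7684


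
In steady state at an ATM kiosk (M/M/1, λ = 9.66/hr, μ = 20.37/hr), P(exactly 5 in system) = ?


ρ = 9.66/20.37 = 0.4742
P_n = (1−ρ)·ρ^n = (1 − 0.4742)·0.4742^5 = 0.5258·0.023984 = 0.012610

Final: 0.012610


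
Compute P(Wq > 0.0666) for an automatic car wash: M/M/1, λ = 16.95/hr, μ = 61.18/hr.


ρ = 16.95/61.18 = 0.2771
P(Wq > t) = ρ·e^{−(μ−λ)t} = 0.2771·e^{−2.9457}
= 0.2771·0.052564 = 0.014563

Final: 0.014563


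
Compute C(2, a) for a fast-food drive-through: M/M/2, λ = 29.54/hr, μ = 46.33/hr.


a = λ/μ = 0.6376; ρ = a/2 = 0.3188
P₀ = 0.516530 (from M/M/c formula)
C(c,a) = [a^c/(c!(1−ρ))]·P₀ = [0.40653/(2·0.6812)]·0.516530
= 0.29840·0.516530 = 0.154130

Final: 0.154130


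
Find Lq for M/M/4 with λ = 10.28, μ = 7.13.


a = λ/μ = 1.4418; ρ = a/4 = 0.3604
P₀ = 0.234618
Lq = P₀·a^c·ρ / (c!·(1−ρ)²) = 0.234618·4.32130·0.3604/(24·0.40903)
= 0.03723

Final: 0.03723


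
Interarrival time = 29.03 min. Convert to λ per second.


λ = 1/(interarrival time) in consistent units.
1 second = 0.0166667 min, so λ = 0.0166667/29.03 = 0.0005741 per second

Final: 0.0005741 /sec


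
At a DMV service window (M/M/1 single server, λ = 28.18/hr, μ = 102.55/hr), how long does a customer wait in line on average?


ρ = 28.18/102.55 = 0.2748
Wq = ρ/(μ−λ) = 0.2748/(102.55 − 28.18) = 0.2748/74.37 = 0.003695 hr

Final: 0.003695 hr


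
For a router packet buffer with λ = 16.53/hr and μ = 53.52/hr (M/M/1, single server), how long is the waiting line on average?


ρ = 16.53/53.52 = 0.3089
Lq = ρ²/(1−ρ) = 0.09539/0.6911 = 0.1380

Final: 0.1380


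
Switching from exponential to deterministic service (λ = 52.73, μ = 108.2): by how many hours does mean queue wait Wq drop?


ρ = 52.73/108.2 = 0.4873
Wq(M/M/1) = ρ/(μ−λ) = 0.4873/55.47 = 0.008786 hr
Wq(M/D/1) = ρ/(2(μ−λ)) = 0.004393 hr
Savings = 0.008786 − 0.004393 = 0.004393 hr

Final: 0.004393 hr


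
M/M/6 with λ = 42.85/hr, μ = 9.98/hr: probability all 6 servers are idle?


a = λ/μ = 42.85/9.98 = 4.2936; ρ = a/c = 0.7156
Σ_{k=0}^{5} a^k/k! (terms k=0..5) = 1.00000 + 4.29359 + 9.21745 + 13.19197 + 14.16022 + 12.15962 = 54.02284
Tail: a^6/(6!(1−ρ)) = 6265.00915/(720·0.2844) = 30.59542
P₀ = 1/(54.02284 + 30.59542) = 1/84.61826 = 0.011818

Final: 0.011818


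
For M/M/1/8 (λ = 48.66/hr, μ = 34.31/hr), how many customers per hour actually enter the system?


ρ = 1.4182; P_K = (1−ρ)ρ^8/(1−ρ^9) = 0.308179
λ_eff = λ(1 − P_K) = 48.66·(1 − 0.308179) = 48.66·0.691821 = 33.6640 /hr

Final: 33.6640 /hr


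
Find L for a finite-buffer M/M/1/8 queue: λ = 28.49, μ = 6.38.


ρ = 28.49/6.38 = 4.4655
L = ρ[1 − (K+1)ρ^K + Kρ^(K+1)] / [(1−ρ)(1−ρ^(K+1))]
Numerator: 4.4655·(1 − 9·158115.397481 + 8·706067.033577) = 18869037.259398
Denominator: (-3.4655)·(-706066.033577) = 2446884.012915
L = 18869037.259398/2446884.012915 = 7.7115

Final: 7.7115


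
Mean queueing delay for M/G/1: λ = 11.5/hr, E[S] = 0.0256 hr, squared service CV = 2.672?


ρ = λ·E[S] = 11.5·0.0256 = 0.2944
E[S²] = E[S]²(1+C_s²) = 0.0256²·(1+2.672) = 0.002406
Wq = λ·E[S²]/(2(1−ρ)) = 11.5·0.002406/(2·0.7056) = 0.01961 hr

Final: 0.01961 hr


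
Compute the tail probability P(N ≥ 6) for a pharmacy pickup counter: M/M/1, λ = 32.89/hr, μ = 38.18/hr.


ρ = 32.89/38.18 = 0.8614
P(N ≥ n) = ρ^n = 0.8614^6 = 0.408665

Final: 0.408665


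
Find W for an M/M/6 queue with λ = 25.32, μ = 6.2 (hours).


a = 4.0839; ρ = 0.6806; P₀ = 0.015150
Lq = P₀·a^c·ρ/(c!(1−ρ)²) = 0.65146
Wq = Lq/λ = 0.65146/25.32 = 0.02573 hr
W = Wq + 1/μ = 0.02573 + 0.16129 = 0.18702 hr

Final: 0.18702 hr


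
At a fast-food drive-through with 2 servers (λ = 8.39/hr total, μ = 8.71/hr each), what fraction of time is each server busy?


ρ = λ/(cμ) = 8.39/(2·8.71) = 8.39/17.42 = 0.4816

Final: 0.4816


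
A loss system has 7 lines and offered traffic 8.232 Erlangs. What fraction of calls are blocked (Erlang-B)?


B(c,a) = (a^c/c!) / Σ_{k=0}^{c} a^k/k!
a^7/7! = 508.284652
Σ terms (k=0..7): 1.00000 + 8.23200 + 33.88291 + 92.97471 + 191.34195 + 315.02539 + 432.21484 + 508.28465 = 1582.956462
B = 508.284652/1582.956462 = 0.321098

Final: 0.321098


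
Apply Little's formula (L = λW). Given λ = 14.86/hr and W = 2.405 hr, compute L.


L = λW = 14.86·2.405 = 35.7383

Final: 35.7383


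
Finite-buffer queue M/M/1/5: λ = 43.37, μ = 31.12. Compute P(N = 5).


ρ = λ/μ = 43.37/31.12 = 1.3936
P_K = (1−ρ)ρ^K/(1−ρ^(K+1)) = (-0.3936·5.257135)/(1 − 7.326541)
= -2.069406/-6.326541 = 0.327099

Final: 0.327099


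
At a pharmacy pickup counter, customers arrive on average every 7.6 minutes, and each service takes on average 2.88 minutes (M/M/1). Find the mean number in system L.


λ = 60/7.6 = 7.8947 /hr
μ = 60/2.88 = 20.8333 /hr
ρ = λ/μ = 7.8947/20.8333 = 0.3789
L = ρ/(1−ρ) = 0.3789/0.6211 = 0.6102

Final: 0.6102


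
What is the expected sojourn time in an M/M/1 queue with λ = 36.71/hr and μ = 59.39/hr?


W = 1/(μ−λ) = 1/(59.39 − 36.71) = 1/22.68 = 0.04409 hr

Final: 0.04409 hr


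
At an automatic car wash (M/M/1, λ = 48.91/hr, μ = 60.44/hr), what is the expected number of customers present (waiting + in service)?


ρ = λ/μ = 48.91/60.44 = 0.8092
L = ρ/(1−ρ) = 0.8092/(1 − 0.8092) = 0.8092/0.1908 = 4.2420

Final: 4.2420


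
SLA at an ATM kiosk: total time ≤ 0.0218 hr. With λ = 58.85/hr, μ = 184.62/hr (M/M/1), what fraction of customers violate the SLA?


W ~ Exponential(μ−λ) for M/M/1.
μ − λ = 184.62 − 58.85 = 125.7700
P(W > t) = e^{−(μ−λ)t} = e^{−2.7418} = 0.064455

Final: 0.064455


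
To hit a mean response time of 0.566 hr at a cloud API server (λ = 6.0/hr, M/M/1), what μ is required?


W = 1/(μ−λ) ⇒ μ − λ = 1/W = 1/0.566 = 1.7668
μ = λ + 1/W = 6.0 + 1.7668 = 7.7668 per hr

Final: 7.7668 /hr


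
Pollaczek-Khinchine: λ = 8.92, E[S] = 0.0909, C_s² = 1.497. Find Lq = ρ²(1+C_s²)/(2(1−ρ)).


ρ = λ·E[S] = 8.92·0.0909 = 0.8108
Lq = ρ²(1+C_s²)/(2(1−ρ)) = 0.6574·(1+1.497)/(2·0.1892)
= 0.6574·2.4970/0.3783 = 4.33900

Final: 4.33900


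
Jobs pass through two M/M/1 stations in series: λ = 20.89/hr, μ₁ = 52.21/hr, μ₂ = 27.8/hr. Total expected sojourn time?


Each node sees arrival rate λ = 20.89/hr (tandem ⇒ throughput preserved).
W₁ = 1/(μ₁−λ) = 1/(52.21−20.89) = 0.03193 hr
W₂ = 1/(μ₂−λ) = 1/(27.8−20.89) = 0.14472 hr
W_total = W₁ + W₂ = 0.03193 + 0.14472 = 0.17665 hr

Final: 0.17665 hr


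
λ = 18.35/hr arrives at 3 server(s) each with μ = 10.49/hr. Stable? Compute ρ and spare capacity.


Total capacity cμ = 3·10.49 = 31.47/hr
ρ = λ/(cμ) = 18.35/31.47 = 0.5831
Stable ⇔ ρ < 1: YES
Spare capacity = cμ − λ = 31.47 − 18.35 = 13.12/hr

Final: ρ = 0.5831; stable; margin = 13.12/hr


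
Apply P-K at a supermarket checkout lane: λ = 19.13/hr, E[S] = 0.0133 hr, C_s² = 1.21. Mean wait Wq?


ρ = λ·E[S] = 19.13·0.0133 = 0.2544
E[S²] = E[S]²(1+C_s²) = 0.0133²·(1+1.21) = 0.0003909
Wq = λ·E[S²]/(2(1−ρ)) = 19.13·0.0003909/(2·0.7456) = 0.005015 hr

Final: 0.005015 hr


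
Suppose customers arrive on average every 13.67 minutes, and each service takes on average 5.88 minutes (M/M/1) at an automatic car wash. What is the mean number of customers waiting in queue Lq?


λ = 60/13.67 = 4.3892 /hr
μ = 60/5.88 = 10.2041 /hr
ρ = λ/μ = 4.3892/10.2041 = 0.4301
Lq = ρ²/(1−ρ) = 0.1850/0.5699 = 0.3247

Final: 0.3247


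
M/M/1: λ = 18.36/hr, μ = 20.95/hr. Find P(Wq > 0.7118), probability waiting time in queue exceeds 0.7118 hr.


ρ = 18.36/20.95 = 0.8764
P(Wq > t) = ρ·e^{−(μ−λ)t} = 0.8764·e^{−1.8436}
= 0.8764·0.158253 = 0.138688

Final: 0.138688


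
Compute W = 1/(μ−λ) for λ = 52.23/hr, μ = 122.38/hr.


W = 1/(μ−λ) = 1/(122.38 − 52.23) = 1/70.15 = 0.01426 hr

Final: 0.01426 hr


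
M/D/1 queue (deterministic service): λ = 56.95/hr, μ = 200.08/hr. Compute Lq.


ρ = 56.95/200.08 = 0.2846
M/D/1: Lq = ρ²/(2(1−ρ)) = 0.08102/(2·0.7154) = 0.05663

Final: 0.05663


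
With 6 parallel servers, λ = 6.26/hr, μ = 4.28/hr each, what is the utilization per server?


ρ = λ/(cμ) = 6.26/(6·4.28) = 6.26/25.68 = 0.2438

Final: 0.2438


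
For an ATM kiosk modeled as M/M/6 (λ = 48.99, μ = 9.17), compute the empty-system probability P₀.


a = λ/μ = 48.99/9.17 = 5.3424; ρ = a/c = 0.8904
Σ_{k=0}^{5} a^k/k! (terms k=0..5) = 1.00000 + 5.34242 + 14.27073 + 25.41342 + 33.94229 + 36.26680 = 116.23566
Tail: a^6/(6!(1−ρ)) = 23250.30330/(720·0.1096) = 294.64522
P₀ = 1/(116.23566 + 294.64522) = 1/410.88088 = 0.002434

Final: 0.002434


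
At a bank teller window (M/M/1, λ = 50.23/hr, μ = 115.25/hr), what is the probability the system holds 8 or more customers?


ρ = 50.23/115.25 = 0.4358
P(N ≥ n) = ρ^n = 0.4358^8 = 0.001302

Final: 0.001302


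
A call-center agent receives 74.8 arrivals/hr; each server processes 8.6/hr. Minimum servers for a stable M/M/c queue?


Stability requires cμ > λ ⇔ c > λ/μ.
λ/μ = 74.8/8.6 = 8.6977
Minimum integer c = ⌊8.6977⌋ + 1 = 9
Check: 9·8.6 = 77.40 > 74.8, while 8·8.6 = 68.80 ≤ 74.8

Final: 9 servers


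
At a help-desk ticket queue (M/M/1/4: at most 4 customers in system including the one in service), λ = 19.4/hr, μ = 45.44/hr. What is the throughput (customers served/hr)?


ρ = 0.4269; P_K = (1−ρ)ρ^4/(1−ρ^5) = 0.019313
λ_eff = λ(1 − P_K) = 19.4·(1 − 0.019313) = 19.4·0.980687 = 19.0253 /hr

Final: 19.0253 /hr


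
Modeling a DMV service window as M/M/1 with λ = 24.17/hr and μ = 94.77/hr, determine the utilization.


ρ = λ/μ = 24.17/94.77 = 0.2550

Final: 0.2550


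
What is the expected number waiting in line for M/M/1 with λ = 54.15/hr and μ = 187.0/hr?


ρ = 54.15/187.0 = 0.2896
Lq = ρ²/(1−ρ) = 0.08385/0.7104 = 0.1180

Final: 0.1180


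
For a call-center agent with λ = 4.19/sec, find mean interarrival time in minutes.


Mean interarrival time = 1/λ = 1/4.19 second = 0.23866 second
In minutes: 0.23866 × 0.0166667 = 0.003978 min

Final: 0.003978 min


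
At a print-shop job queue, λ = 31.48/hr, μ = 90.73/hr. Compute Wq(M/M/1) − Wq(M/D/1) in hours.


ρ = 31.48/90.73 = 0.3470
Wq(M/M/1) = ρ/(μ−λ) = 0.3470/59.25 = 0.005856 hr
Wq(M/D/1) = ρ/(2(μ−λ)) = 0.002928 hr
Savings = 0.005856 − 0.002928 = 0.002928 hr

Final: 0.002928 hr


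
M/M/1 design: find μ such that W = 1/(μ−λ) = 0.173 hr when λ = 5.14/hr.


W = 1/(μ−λ) ⇒ μ − λ = 1/W = 1/0.173 = 5.7803
μ = λ + 1/W = 5.14 + 5.7803 = 10.9203 per hr

Final: 10.9203 /hr


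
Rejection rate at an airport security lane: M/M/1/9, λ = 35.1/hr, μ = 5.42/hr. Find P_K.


ρ = λ/μ = 35.1/5.42 = 6.4760
P_K = (1−ρ)ρ^K/(1−ρ^(K+1)) = (-5.4760·20034129.160186)/(1 − 129741316.148069)
= -109707186.987883/-129741315.148069 = 0.845584

Final: 0.845584


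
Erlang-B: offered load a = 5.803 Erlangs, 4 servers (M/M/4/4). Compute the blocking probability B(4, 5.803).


B(c,a) = (a^c/c!) / Σ_{k=0}^{c} a^k/k!
a^4/4! = 47.249698
Σ terms (k=0..4): 1.00000 + 5.80300 + 16.83740 + 32.56915 + 47.24970 = 103.459256
B = 47.249698/103.459256 = 0.456699

Final: 0.456699


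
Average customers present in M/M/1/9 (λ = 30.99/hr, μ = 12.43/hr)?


ρ = 30.99/12.43 = 2.4932
L = ρ[1 − (K+1)ρ^K + Kρ^(K+1)] / [(1−ρ)(1−ρ^(K+1))]
Numerator: 2.4932·(1 − 10·3721.808543 + 9·9279.070534) = 115419.797686
Denominator: (-1.4932)·(-9278.070534) = 13853.659622
L = 115419.797686/13853.659622 = 8.3314

Final: 8.3314


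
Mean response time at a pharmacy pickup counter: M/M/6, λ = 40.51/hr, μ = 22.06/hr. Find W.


a = 1.8364; ρ = 0.3061; P₀ = 0.159257
Lq = P₀·a^c·ρ/(c!(1−ρ)²) = 0.005391
Wq = Lq/λ = 0.005391/40.51 = 0.0001331 hr
W = Wq + 1/μ = 0.0001331 + 0.04533 = 0.04546 hr

Final: 0.04546 hr


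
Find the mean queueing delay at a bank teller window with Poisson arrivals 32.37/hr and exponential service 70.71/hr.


ρ = 32.37/70.71 = 0.4578
Wq = ρ/(μ−λ) = 0.4578/(70.71 − 32.37) = 0.4578/38.34 = 0.01194 hr

Final: 0.01194 hr


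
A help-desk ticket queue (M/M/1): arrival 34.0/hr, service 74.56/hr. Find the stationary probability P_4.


ρ = 34.0/74.56 = 0.4560
P_n = (1−ρ)·ρ^n = (1 − 0.4560)·0.4560^4 = 0.5440·0.043241 = 0.023523

Final: 0.023523


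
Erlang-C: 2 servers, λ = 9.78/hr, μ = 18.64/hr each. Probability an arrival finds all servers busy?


a = λ/μ = 0.5247; ρ = a/2 = 0.2623
P₀ = 0.584360 (from M/M/c formula)
C(c,a) = [a^c/(c!(1−ρ))]·P₀ = [0.27529/(2·0.7377)]·0.584360
= 0.18659·0.584360 = 0.109039

Final: 0.109039


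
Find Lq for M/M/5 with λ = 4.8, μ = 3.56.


a = λ/μ = 1.3483; ρ = a/5 = 0.2697
P₀ = 0.259446
Lq = P₀·a^c·ρ / (c!·(1−ρ)²) = 0.259446·4.45611·0.2697/(120·0.53339)
= 0.004871

Final: 0.004871


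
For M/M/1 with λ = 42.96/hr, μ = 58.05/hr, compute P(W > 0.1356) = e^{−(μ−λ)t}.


W ~ Exponential(μ−λ) for M/M/1.
μ − λ = 58.05 − 42.96 = 15.0900
P(W > t) = e^{−(μ−λ)t} = e^{−2.0462} = 0.129225

Final: 0.129225


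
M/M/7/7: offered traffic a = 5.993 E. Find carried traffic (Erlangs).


B(7,5.993) = 0.184599 (Erlang-B)
Carried load = a(1 − B) = 5.993·(1 − 0.184599) = 5.993·0.815401 = 4.8867 E

Final: 4.8867 Erlangs


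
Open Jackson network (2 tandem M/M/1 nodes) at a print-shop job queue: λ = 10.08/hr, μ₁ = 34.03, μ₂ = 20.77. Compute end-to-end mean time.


Each node sees arrival rate λ = 10.08/hr (tandem ⇒ throughput preserved).
W₁ = 1/(μ₁−λ) = 1/(34.03−10.08) = 0.04175 hr
W₂ = 1/(μ₂−λ) = 1/(20.77−10.08) = 0.09355 hr
W_total = W₁ + W₂ = 0.04175 + 0.09355 = 0.13530 hr

Final: 0.13530 hr


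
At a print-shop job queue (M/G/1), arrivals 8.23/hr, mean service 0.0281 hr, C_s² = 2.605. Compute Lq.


ρ = λ·E[S] = 8.23·0.0281 = 0.2313
Lq = ρ²(1+C_s²)/(2(1−ρ)) = 0.05348·(1+2.605)/(2·0.7687)
= 0.05348·3.6050/1.5375 = 0.12540

Final: 0.12540


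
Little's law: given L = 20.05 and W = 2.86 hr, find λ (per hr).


λ = L/W = 20.05/2.86 = 7.0105 /hr

Final: 7.0105 /hr


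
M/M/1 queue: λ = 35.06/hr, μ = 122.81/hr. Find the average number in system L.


ρ = λ/μ = 35.06/122.81 = 0.2855
L = ρ/(1−ρ) = 0.2855/(1 − 0.2855) = 0.2855/0.7145 = 0.3995

Final: 0.3995


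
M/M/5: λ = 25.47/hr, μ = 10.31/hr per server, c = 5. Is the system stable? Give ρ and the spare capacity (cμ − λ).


Total capacity cμ = 5·10.31 = 51.55/hr
ρ = λ/(cμ) = 25.47/51.55 = 0.4941
Stable ⇔ ρ < 1: YES
Spare capacity = cμ − λ = 51.55 − 25.47 = 26.08/hr

Final: ρ = 0.4941; stable; margin = 26.08/hr


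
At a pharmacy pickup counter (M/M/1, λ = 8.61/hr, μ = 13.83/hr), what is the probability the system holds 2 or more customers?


ρ = 8.61/13.83 = 0.6226
P(N ≥ n) = ρ^n = 0.6226^2 = 0.387581

Final: 0.387581


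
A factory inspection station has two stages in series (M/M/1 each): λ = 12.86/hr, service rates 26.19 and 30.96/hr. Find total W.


Each node sees arrival rate λ = 12.86/hr (tandem ⇒ throughput preserved).
W₁ = 1/(μ₁−λ) = 1/(26.19−12.86) = 0.07502 hr
W₂ = 1/(μ₂−λ) = 1/(30.96−12.86) = 0.05525 hr
W_total = W₁ + W₂ = 0.07502 + 0.05525 = 0.13027 hr

Final: 0.13027 hr


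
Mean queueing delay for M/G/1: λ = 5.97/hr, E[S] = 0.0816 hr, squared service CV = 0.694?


ρ = λ·E[S] = 5.97·0.0816 = 0.4872
E[S²] = E[S]²(1+C_s²) = 0.0816²·(1+0.694) = 0.011280
Wq = λ·E[S²]/(2(1−ρ)) = 5.97·0.011280/(2·0.5128) = 0.06565 hr

Final: 0.06565 hr
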